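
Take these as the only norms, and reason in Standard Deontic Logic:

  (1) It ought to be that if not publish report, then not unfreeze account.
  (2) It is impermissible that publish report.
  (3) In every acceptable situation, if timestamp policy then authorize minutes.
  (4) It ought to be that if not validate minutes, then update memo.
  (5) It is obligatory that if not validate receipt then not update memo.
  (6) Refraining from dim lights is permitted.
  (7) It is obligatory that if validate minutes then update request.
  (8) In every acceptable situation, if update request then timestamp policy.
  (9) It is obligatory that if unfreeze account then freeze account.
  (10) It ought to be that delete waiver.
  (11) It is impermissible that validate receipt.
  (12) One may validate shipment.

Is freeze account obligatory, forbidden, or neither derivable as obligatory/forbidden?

Neither

Premise 9 is O(unfreeze_account → freeze_account), but O(unfreeze_account) is not derivable from the premises, so it does not yield O(freeze_account).
No premise or chain of K-axiom applications forces O(freeze_account), and none forces O(¬freeze_account). So freeze_account is neither obligatory nor forbidden under these norms.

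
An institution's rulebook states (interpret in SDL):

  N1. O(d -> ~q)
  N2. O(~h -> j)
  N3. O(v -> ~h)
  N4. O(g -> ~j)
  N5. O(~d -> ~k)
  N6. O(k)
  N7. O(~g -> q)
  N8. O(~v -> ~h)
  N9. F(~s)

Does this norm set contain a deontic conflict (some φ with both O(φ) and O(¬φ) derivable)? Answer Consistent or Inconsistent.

By case analysis on v: premise 3 gives O(v -> ~h) and premise 8 gives O(~v -> ~h), so O(~h) either way.
With premise 2, O(~h -> j), the K-axiom yields O(j).
Premise 4, O(g -> ~j), contraposes to O(j -> ~g); with O(j) we get O(~g).
With premise 7, O(~g -> q), the K-axiom yields O(q).
Premise 1, O(d -> ~q), contraposes to O(q -> ~d); with O(q) we get O(~d).
From O(~d) and premise 5, O(~d -> ~k), we obtain O(~k).
Yet premise 6 states O(k).
We now have both O(~k) and O(k) — k is simultaneously obligatory and forbidden, violating the D-axiom.

Inconsistent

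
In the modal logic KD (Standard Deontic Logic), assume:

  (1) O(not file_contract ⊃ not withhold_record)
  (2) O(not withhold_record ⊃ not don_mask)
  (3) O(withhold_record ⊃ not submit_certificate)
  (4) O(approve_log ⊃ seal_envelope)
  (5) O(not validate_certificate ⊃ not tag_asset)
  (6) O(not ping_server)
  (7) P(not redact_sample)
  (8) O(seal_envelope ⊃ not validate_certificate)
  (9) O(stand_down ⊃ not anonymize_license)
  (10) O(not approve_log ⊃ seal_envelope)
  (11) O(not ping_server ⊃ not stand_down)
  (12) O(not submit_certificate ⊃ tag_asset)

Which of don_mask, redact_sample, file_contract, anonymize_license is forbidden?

don_mask

By case analysis on approve_log: premise 4 gives O(approve_log ⊃ seal_envelope) and premise 10 gives O(not approve_log ⊃ seal_envelope), so O(seal_envelope) either way.
Premise 8 is O(seal_envelope ⊃ not validate_certificate); since O(seal_envelope), deontic closure gives O(not validate_certificate).
From O(not validate_certificate) and premise 5, O(not validate_certificate ⊃ not tag_asset), we obtain O(not tag_asset).
The contrapositive of premise 12 (O(not submit_certificate ⊃ tag_asset)) is O(not tag_asset ⊃ submit_certificate), and O(not tag_asset) is already established, so O(submit_certificate).
Premise 3 is O(withhold_record ⊃ not submit_certificate); contrapositively O(submit_certificate ⊃ not withhold_record). Since O(submit_certificate) holds, K gives O(not withhold_record).
With premise 2, O(not withhold_record ⊃ not don_mask), the K-axiom yields O(not don_mask).
So O(not don_mask) holds, i.e. don_mask is forbidden. None of the other listed options is forbidden under the premises.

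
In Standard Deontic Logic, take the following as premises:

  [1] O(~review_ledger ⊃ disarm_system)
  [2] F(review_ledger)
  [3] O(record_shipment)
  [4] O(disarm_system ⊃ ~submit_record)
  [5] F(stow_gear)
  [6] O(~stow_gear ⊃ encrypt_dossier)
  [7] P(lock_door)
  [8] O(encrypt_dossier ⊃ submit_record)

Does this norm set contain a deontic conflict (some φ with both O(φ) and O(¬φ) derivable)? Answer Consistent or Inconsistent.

Inconsistent

Premise 5, F(stow_gear), is equivalent to O(~stow_gear).
Premise 6 is O(~stow_gear ⊃ encrypt_dossier); since O(~stow_gear), deontic closure gives O(encrypt_dossier).
Applying K to premise 8 (O(encrypt_dossier ⊃ submit_record)) and O(encrypt_dossier) yields O(submit_record).
Premise 4, O(disarm_system ⊃ ~submit_record), contraposes to O(submit_record ⊃ ~disarm_system); with O(submit_record) we get O(~disarm_system).
The contrapositive of premise 1 (O(~review_ledger ⊃ disarm_system)) is O(~disarm_system ⊃ review_ledger), and O(~disarm_system) is already established, so O(review_ledger).
But premise 2, F(review_ledger), means O(~review_ledger).
We now have both O(review_ledger) and O(~review_ledger) — review_ledger is simultaneously obligatory and forbidden, violating the D-axiom.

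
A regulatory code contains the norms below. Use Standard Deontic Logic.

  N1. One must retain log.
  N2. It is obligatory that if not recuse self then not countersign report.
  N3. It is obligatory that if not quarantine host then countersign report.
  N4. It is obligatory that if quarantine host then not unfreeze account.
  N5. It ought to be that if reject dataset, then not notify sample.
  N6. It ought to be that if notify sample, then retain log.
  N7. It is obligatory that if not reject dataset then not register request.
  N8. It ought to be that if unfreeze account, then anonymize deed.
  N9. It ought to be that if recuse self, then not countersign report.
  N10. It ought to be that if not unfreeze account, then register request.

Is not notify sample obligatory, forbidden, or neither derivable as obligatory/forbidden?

Obligatory

Premises 2 and 9 cover both cases: O(¬recuse_self → ¬countersign_report) and O(recuse_self → ¬countersign_report). Since ¬recuse_self ∨ recuse_self is a tautology, O(¬countersign_report) follows.
Premise 3, O(¬quarantine_host → countersign_report), contraposes to O(¬countersign_report → quarantine_host); with O(¬countersign_report) we get O(quarantine_host).
Premise 4 is O(quarantine_host → ¬unfreeze_account); since O(quarantine_host), deontic closure gives O(¬unfreeze_account).
Premise 10 is O(¬unfreeze_account → register_request); since O(¬unfreeze_account), deontic closure gives O(register_request).
The contrapositive of premise 7 (O(¬reject_dataset → ¬register_request)) is O(register_request → reject_dataset), and O(register_request) is already established, so O(reject_dataset).
From O(reject_dataset) and premise 5, O(reject_dataset → ¬notify_sample), we obtain O(¬notify_sample).
Premises 1, 6, 8 do not contribute to this derivation.
Hence ¬notify_sample is obligatory.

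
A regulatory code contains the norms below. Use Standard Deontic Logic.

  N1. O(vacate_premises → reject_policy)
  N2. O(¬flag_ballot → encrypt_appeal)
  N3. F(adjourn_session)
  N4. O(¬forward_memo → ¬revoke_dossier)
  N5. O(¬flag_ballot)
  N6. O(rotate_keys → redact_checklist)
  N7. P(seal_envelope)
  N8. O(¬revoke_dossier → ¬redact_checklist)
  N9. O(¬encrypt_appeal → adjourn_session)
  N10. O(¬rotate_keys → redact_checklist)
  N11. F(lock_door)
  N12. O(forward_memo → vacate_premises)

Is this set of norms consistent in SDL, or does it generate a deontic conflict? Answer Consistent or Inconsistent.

Premise 9 is O(¬encrypt_appeal → adjourn_session), but O(¬encrypt_appeal) is not derivable from the premises, so it does not yield O(adjourn_session).
So O(adjourn_session) is not derivable, and the apparent clash with O(¬adjourn_session) does not arise.
A world satisfying every obligation exists (e.g. adjourn_session=false, encrypt_appeal=true, flag_ballot=false, forward_memo=true, lock_door=false, redact_checklist=true, reject_policy=true, revoke_dossier=true, rotate_keys=false, seal_envelope=false, vacate_premises=true); no atom is both obligatory and forbidden, so the set is consistent.

Consistent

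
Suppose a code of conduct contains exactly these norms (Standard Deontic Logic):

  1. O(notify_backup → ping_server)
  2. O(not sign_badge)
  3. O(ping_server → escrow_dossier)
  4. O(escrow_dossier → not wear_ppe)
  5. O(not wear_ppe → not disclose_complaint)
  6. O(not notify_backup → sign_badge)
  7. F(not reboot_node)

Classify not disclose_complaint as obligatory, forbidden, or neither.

Obligatory

From premise 2 we have O(not sign_badge).
The contrapositive of premise 6 (O(not notify_backup → sign_badge)) is O(not sign_badge → notify_backup), and O(not sign_badge) is already established, so O(notify_backup).
Premise 1 is O(notify_backup → ping_server); since O(notify_backup), deontic closure gives O(ping_server).
With premise 3, O(ping_server → escrow_dossier), the K-axiom yields O(escrow_dossier).
Applying K to premise 4 (O(escrow_dossier → not wear_ppe)) and O(escrow_dossier) yields O(not wear_ppe).
From O(not wear_ppe) and premise 5, O(not wear_ppe → not disclose_complaint), we obtain O(not disclose_complaint).
Premise 7 does not contribute to this derivation.
Hence not disclose_complaint is obligatory.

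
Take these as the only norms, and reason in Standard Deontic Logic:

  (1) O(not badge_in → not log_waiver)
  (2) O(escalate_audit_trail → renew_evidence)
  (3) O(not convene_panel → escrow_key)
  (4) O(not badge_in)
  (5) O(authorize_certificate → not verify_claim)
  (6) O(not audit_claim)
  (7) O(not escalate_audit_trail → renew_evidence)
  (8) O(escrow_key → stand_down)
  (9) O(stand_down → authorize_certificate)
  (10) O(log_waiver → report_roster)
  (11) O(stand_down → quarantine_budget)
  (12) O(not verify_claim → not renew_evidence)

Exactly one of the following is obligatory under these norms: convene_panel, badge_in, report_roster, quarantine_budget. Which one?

By case analysis on escalate_audit_trail: premise 2 gives O(escalate_audit_trail → renew_evidence) and premise 7 gives O(not escalate_audit_trail → renew_evidence), so O(renew_evidence) either way.
Premise 12 is O(not verify_claim → not renew_evidence); contrapositively O(renew_evidence → verify_claim). Since O(renew_evidence) holds, K gives O(verify_claim).
Premise 5 is O(authorize_certificate → not verify_claim); contrapositively O(verify_claim → not authorize_certificate). Since O(verify_claim) holds, K gives O(not authorize_certificate).
Premise 9, O(stand_down → authorize_certificate), contraposes to O(not authorize_certificate → not stand_down); with O(not authorize_certificate) we get O(not stand_down).
The contrapositive of premise 8 (O(escrow_key → stand_down)) is O(not stand_down → not escrow_key), and O(not stand_down) is already established, so O(not escrow_key).
Premise 3, O(not convene_panel → escrow_key), contraposes to O(not escrow_key → convene_panel); with O(not escrow_key) we get O(convene_panel).
So O(convene_panel) holds — convene_panel is obligatory. None of the other listed options is made obligatory by any chain of premises.

convene_panel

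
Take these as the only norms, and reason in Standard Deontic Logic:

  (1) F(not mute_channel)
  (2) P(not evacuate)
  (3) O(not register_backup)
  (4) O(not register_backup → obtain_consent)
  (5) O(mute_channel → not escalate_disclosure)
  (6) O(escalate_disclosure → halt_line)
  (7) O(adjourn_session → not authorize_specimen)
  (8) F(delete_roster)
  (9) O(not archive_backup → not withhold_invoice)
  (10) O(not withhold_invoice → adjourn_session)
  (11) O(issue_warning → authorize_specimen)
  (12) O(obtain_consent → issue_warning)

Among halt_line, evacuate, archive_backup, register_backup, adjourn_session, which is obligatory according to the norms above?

Premise 3 gives O(not register_backup).
Applying K to premise 4 (O(not register_backup → obtain_consent)) and O(not register_backup) yields O(obtain_consent).
From O(obtain_consent) and premise 12, O(obtain_consent → issue_warning), we obtain O(issue_warning).
With premise 11, O(issue_warning → authorize_specimen), the K-axiom yields O(authorize_specimen).
Premise 7, O(adjourn_session → not authorize_specimen), contraposes to O(authorize_specimen → not adjourn_session); with O(authorize_specimen) we get O(not adjourn_session).
Premise 10, O(not withhold_invoice → adjourn_session), contraposes to O(not adjourn_session → withhold_invoice); with O(not adjourn_session) we get O(withhold_invoice).
Premise 9, O(not archive_backup → not withhold_invoice), contraposes to O(withhold_invoice → archive_backup); with O(withhold_invoice) we get O(archive_backup).
So O(archive_backup) holds — archive_backup is obligatory. None of the other listed options is made obligatory by any chain of premises.

archive_backup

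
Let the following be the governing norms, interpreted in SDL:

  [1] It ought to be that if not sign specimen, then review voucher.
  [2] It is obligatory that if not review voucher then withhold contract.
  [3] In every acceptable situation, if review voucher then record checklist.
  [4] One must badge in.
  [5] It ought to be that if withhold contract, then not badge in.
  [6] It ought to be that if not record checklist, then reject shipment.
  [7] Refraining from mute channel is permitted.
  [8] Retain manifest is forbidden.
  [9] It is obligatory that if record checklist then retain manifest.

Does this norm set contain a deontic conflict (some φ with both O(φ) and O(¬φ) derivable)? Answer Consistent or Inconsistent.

Inconsistent

From premise 4 we have O(badge_in).
Premise 5, O(withhold_contract → ¬badge_in), contraposes to O(badge_in → ¬withhold_contract); with O(badge_in) we get O(¬withhold_contract).
Premise 2 is O(¬review_voucher → withhold_contract); contrapositively O(¬withhold_contract → review_voucher). Since O(¬withhold_contract) holds, K gives O(review_voucher).
Premise 3 is O(review_voucher → record_checklist); since O(review_voucher), deontic closure gives O(record_checklist).
Premise 9 is O(record_checklist → retain_manifest); since O(record_checklist), deontic closure gives O(retain_manifest).
But premise 8, F(retain_manifest), means O(¬retain_manifest).
We now have both O(retain_manifest) and O(¬retain_manifest) — retain_manifest is simultaneously obligatory and forbidden, violating the D-axiom.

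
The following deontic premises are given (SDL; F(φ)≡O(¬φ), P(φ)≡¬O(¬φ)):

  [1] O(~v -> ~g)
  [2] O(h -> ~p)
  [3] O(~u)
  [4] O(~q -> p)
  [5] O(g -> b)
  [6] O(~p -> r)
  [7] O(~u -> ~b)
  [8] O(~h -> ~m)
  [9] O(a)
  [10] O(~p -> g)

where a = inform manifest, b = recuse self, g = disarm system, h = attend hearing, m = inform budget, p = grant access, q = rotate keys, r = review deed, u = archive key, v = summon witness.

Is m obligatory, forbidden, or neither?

Premise 3 states O(~u) outright.
From O(~u) and premise 7, O(~u -> ~b), we obtain O(~b).
The contrapositive of premise 5 (O(g -> b)) is O(~b -> ~g), and O(~b) is already established, so O(~g).
Premise 10, O(~p -> g), contraposes to O(~g -> p); with O(~g) we get O(p).
Premise 2, O(h -> ~p), contraposes to O(p -> ~h); with O(p) we get O(~h).
Applying K to premise 8 (O(~h -> ~m)) and O(~h) yields O(~m).
Premises 1, 4, 6, 9 do not contribute to this derivation.
Thus O(~m), which is F(m): m is forbidden.

Forbidden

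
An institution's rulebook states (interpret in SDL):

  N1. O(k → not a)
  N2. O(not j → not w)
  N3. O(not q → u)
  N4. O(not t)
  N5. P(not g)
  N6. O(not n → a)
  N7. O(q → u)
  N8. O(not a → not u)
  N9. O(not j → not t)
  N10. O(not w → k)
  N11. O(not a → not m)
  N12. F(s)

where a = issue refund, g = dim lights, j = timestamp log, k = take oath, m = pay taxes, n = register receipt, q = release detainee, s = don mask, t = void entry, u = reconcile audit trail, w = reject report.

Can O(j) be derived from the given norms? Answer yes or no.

Yes

Premises 7 and 3 cover both cases: O(q → u) and O(not q → u). Since q ∨ not q is a tautology, O(u) follows.
Premise 8 is O(not a → not u); contrapositively O(u → a). Since O(u) holds, K gives O(a).
Premise 1, O(k → not a), contraposes to O(a → not k); with O(a) we get O(not k).
The contrapositive of premise 10 (O(not w → k)) is O(not k → w), and O(not k) is already established, so O(w).
The contrapositive of premise 2 (O(not j → not w)) is O(w → j), and O(w) is already established, so O(j).
Premises 4, 5, 6, 9, 11, 12 do not contribute to this derivation.
So O(j) follows.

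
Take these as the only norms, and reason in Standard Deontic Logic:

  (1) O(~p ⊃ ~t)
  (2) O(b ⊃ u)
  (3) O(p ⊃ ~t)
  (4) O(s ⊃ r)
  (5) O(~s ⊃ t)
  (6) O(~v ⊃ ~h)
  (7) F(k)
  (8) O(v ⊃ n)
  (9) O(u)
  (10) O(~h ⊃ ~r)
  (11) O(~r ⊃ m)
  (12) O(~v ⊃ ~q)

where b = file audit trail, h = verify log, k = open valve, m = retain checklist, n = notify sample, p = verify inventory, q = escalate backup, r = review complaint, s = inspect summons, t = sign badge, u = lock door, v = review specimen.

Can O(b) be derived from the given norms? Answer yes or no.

No

Premise 2 is O(b ⊃ u); even if O(u) held, inferring O(b) would be affirming the consequent — invalid.
No other premise forces O(b). An ideal world satisfying every premise can still have b false, so O(b) is not derivable.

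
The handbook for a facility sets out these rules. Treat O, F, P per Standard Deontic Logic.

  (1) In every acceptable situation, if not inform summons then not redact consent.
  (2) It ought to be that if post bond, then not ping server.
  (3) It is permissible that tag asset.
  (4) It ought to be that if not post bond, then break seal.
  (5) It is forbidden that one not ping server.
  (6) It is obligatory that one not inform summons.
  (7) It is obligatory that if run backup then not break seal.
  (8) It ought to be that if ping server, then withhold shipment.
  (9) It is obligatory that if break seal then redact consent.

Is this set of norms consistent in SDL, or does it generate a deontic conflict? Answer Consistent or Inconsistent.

Inconsistent

Premise 6 gives O(¬inform_summons).
With premise 1, O(¬inform_summons → ¬redact_consent), the K-axiom yields O(¬redact_consent).
Premise 9, O(break_seal → redact_consent), contraposes to O(¬redact_consent → ¬break_seal); with O(¬redact_consent) we get O(¬break_seal).
The contrapositive of premise 4 (O(¬post_bond → break_seal)) is O(¬break_seal → post_bond), and O(¬break_seal) is already established, so O(post_bond).
Applying K to premise 2 (O(post_bond → ¬ping_server)) and O(post_bond) yields O(¬ping_server).
Yet premise 5 is F(¬ping_server), i.e. O(ping_server).
We now have both O(¬ping_server) and O(ping_server) — ping_server is simultaneously obligatory and forbidden, violating the D-axiom.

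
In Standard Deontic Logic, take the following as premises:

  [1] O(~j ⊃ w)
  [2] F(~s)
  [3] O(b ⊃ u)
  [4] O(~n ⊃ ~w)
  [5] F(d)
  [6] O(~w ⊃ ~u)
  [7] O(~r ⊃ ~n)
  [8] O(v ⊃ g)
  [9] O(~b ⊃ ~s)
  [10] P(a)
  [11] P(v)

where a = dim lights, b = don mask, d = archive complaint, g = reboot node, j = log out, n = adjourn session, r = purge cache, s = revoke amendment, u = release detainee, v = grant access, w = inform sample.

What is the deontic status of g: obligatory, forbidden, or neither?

Neither

Premise 8 is O(v ⊃ g), but O(v) is not derivable from the premises (the permission P(v) asserts only ~O(~v), not O(v)), so it does not yield O(g).
No premise or chain of K-axiom applications forces O(g), and none forces O(~g). So g is neither obligatory nor forbidden under these norms.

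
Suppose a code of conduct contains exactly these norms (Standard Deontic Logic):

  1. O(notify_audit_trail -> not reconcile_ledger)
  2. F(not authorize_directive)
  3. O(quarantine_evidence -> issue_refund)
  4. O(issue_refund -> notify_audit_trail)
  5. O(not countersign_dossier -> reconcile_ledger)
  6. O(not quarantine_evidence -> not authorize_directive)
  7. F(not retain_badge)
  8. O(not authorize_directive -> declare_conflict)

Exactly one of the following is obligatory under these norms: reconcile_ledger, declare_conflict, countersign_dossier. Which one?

F(not authorize_directive) at premise 2 means O(authorize_directive).
Premise 6 is O(not quarantine_evidence -> not authorize_directive); contrapositively O(authorize_directive -> quarantine_evidence). Since O(authorize_directive) holds, K gives O(quarantine_evidence).
Applying K to premise 3 (O(quarantine_evidence -> issue_refund)) and O(quarantine_evidence) yields O(issue_refund).
From O(issue_refund) and premise 4, O(issue_refund -> notify_audit_trail), we obtain O(notify_audit_trail).
From O(notify_audit_trail) and premise 1, O(notify_audit_trail -> not reconcile_ledger), we obtain O(not reconcile_ledger).
The contrapositive of premise 5 (O(not countersign_dossier -> reconcile_ledger)) is O(not reconcile_ledger -> countersign_dossier), and O(not reconcile_ledger) is already established, so O(countersign_dossier).
So O(countersign_dossier) holds — countersign_dossier is obligatory. None of the other listed options is made obligatory by any chain of premises.

countersign_dossier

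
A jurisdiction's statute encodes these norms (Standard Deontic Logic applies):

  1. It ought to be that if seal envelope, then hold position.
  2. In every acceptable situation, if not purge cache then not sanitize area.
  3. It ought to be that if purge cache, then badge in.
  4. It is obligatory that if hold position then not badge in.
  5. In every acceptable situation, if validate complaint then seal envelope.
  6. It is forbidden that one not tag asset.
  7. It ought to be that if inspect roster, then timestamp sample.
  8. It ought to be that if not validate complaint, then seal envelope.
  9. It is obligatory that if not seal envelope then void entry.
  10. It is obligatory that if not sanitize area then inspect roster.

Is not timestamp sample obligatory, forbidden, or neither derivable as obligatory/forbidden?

Premises 8 and 5 cover both cases: O(¬validate_complaint → seal_envelope) and O(validate_complaint → seal_envelope). Since ¬validate_complaint ∨ validate_complaint is a tautology, O(seal_envelope) follows.
With premise 1, O(seal_envelope → hold_position), the K-axiom yields O(hold_position).
With premise 4, O(hold_position → ¬badge_in), the K-axiom yields O(¬badge_in).
The contrapositive of premise 3 (O(purge_cache → badge_in)) is O(¬badge_in → ¬purge_cache), and O(¬badge_in) is already established, so O(¬purge_cache).
Applying K to premise 2 (O(¬purge_cache → ¬sanitize_area)) and O(¬purge_cache) yields O(¬sanitize_area).
From O(¬sanitize_area) and premise 10, O(¬sanitize_area → inspect_roster), we obtain O(inspect_roster).
From O(inspect_roster) and premise 7, O(inspect_roster → timestamp_sample), we obtain O(timestamp_sample).
Premises 6, 9 do not contribute to this derivation.
Thus O(timestamp_sample), which is F(¬timestamp_sample): ¬timestamp_sample is forbidden.

Forbidden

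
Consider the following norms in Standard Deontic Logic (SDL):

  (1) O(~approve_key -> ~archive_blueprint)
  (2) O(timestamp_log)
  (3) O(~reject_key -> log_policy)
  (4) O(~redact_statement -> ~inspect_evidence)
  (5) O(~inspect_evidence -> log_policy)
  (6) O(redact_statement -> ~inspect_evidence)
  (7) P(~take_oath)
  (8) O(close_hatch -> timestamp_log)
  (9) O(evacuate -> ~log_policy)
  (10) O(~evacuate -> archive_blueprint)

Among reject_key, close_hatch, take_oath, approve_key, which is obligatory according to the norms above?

Premises 6 and 4 cover both cases: O(redact_statement -> ~inspect_evidence) and O(~redact_statement -> ~inspect_evidence). Since redact_statement ∨ ~redact_statement is a tautology, O(~inspect_evidence) follows.
Premise 5 is O(~inspect_evidence -> log_policy); since O(~inspect_evidence), deontic closure gives O(log_policy).
Premise 9, O(evacuate -> ~log_policy), contraposes to O(log_policy -> ~evacuate); with O(log_policy) we get O(~evacuate).
With premise 10, O(~evacuate -> archive_blueprint), the K-axiom yields O(archive_blueprint).
Premise 1, O(~approve_key -> ~archive_blueprint), contraposes to O(archive_blueprint -> approve_key); with O(archive_blueprint) we get O(approve_key).
So O(approve_key) holds — approve_key is obligatory. None of the other listed options is made obligatory by any chain of premises.

approve_key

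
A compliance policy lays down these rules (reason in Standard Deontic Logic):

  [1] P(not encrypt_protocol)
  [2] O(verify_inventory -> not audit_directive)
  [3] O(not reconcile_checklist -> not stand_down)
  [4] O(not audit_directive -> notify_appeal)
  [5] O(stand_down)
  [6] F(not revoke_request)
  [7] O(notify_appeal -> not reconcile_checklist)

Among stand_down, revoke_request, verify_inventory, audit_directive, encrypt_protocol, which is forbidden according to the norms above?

Premise 5 gives O(stand_down).
The contrapositive of premise 3 (O(not reconcile_checklist -> not stand_down)) is O(stand_down -> reconcile_checklist), and O(stand_down) is already established, so O(reconcile_checklist).
Premise 7 is O(notify_appeal -> not reconcile_checklist); contrapositively O(reconcile_checklist -> not notify_appeal). Since O(reconcile_checklist) holds, K gives O(not notify_appeal).
Premise 4, O(not audit_directive -> notify_appeal), contraposes to O(not notify_appeal -> audit_directive); with O(not notify_appeal) we get O(audit_directive).
The contrapositive of premise 2 (O(verify_inventory -> not audit_directive)) is O(audit_directive -> not verify_inventory), and O(audit_directive) is already established, so O(not verify_inventory).
So O(not verify_inventory) holds, i.e. verify_inventory is forbidden. None of the other listed options is forbidden under the premises.

verify_inventory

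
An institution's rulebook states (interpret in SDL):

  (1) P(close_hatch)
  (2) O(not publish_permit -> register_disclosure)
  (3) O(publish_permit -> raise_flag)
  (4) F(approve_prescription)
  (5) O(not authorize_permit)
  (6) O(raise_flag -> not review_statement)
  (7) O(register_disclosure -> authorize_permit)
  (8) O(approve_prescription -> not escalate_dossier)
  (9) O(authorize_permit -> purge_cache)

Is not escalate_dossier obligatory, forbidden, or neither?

Premise 8 is O(approve_prescription -> not escalate_dossier), but O(approve_prescription) is not derivable from the premises, so it does not yield O(not escalate_dossier).
No premise or chain of K-axiom applications forces O(not escalate_dossier), and none forces O(escalate_dossier). So not escalate_dossier is neither obligatory nor forbidden under these norms.

Neither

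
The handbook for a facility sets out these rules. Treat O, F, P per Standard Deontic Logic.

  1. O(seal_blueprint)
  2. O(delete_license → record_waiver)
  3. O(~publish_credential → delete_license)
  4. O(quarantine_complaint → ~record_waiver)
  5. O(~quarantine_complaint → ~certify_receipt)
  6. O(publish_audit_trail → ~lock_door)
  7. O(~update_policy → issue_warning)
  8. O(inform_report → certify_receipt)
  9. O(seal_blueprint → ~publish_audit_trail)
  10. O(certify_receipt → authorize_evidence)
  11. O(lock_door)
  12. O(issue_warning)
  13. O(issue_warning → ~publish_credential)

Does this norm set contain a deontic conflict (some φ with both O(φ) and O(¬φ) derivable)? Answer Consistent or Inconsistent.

Consistent

Premise 6 is O(publish_audit_trail → ~lock_door), but O(publish_audit_trail) is not derivable from the premises, so it does not yield O(~lock_door).
So O(~lock_door) is not derivable, and the apparent clash with O(lock_door) does not arise.
A world satisfying every obligation exists (e.g. authorize_evidence=false, certify_receipt=false, delete_license=true, inform_report=false, issue_warning=true, lock_door=true, publish_audit_trail=false, publish_credential=false, quarantine_complaint=false, record_waiver=true, seal_blueprint=true, update_policy=false); no atom is both obligatory and forbidden, so the set is consistent.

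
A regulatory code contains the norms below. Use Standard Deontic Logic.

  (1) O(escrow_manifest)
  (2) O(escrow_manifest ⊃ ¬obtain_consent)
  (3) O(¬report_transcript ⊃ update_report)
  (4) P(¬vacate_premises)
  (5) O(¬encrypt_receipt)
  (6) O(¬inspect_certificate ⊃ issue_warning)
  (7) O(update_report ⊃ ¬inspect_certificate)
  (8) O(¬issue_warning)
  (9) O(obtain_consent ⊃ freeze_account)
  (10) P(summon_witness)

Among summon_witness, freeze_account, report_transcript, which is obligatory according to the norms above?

Premise 8 states O(¬issue_warning) outright.
The contrapositive of premise 6 (O(¬inspect_certificate ⊃ issue_warning)) is O(¬issue_warning ⊃ inspect_certificate), and O(¬issue_warning) is already established, so O(inspect_certificate).
Premise 7 is O(update_report ⊃ ¬inspect_certificate); contrapositively O(inspect_certificate ⊃ ¬update_report). Since O(inspect_certificate) holds, K gives O(¬update_report).
Premise 3, O(¬report_transcript ⊃ update_report), contraposes to O(¬update_report ⊃ report_transcript); with O(¬update_report) we get O(report_transcript).
So O(report_transcript) holds — report_transcript is obligatory. None of the other listed options is made obligatory by any chain of premises.

report_transcript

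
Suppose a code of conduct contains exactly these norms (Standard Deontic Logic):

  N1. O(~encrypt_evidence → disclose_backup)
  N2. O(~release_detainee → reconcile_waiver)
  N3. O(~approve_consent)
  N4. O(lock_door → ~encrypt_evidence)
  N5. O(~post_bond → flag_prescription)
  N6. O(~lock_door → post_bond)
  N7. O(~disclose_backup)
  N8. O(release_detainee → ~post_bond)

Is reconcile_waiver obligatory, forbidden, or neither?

Premise 7 states O(~disclose_backup) outright.
Premise 1, O(~encrypt_evidence → disclose_backup), contraposes to O(~disclose_backup → encrypt_evidence); with O(~disclose_backup) we get O(encrypt_evidence).
Premise 4, O(lock_door → ~encrypt_evidence), contraposes to O(encrypt_evidence → ~lock_door); with O(encrypt_evidence) we get O(~lock_door).
Applying K to premise 6 (O(~lock_door → post_bond)) and O(~lock_door) yields O(post_bond).
The contrapositive of premise 8 (O(release_detainee → ~post_bond)) is O(post_bond → ~release_detainee), and O(post_bond) is already established, so O(~release_detainee).
With premise 2, O(~release_detainee → reconcile_waiver), the K-axiom yields O(reconcile_waiver).
Premises 3, 5 do not contribute to this derivation.
Hence reconcile_waiver is obligatory.

Obligatory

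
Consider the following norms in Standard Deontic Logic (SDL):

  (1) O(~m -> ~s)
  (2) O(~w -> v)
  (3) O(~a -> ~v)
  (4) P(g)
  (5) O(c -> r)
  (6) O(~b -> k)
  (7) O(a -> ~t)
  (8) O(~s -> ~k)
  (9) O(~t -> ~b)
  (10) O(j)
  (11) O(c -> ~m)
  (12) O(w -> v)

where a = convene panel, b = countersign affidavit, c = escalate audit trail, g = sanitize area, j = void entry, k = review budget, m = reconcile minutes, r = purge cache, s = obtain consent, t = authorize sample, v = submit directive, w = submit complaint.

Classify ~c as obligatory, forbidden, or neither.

Premises 12 and 2 are O(w -> v) and O(~w -> v); every ideal world satisfies w or ~w, so in either case v holds — hence O(v).
The contrapositive of premise 3 (O(~a -> ~v)) is O(v -> a), and O(v) is already established, so O(a).
From O(a) and premise 7, O(a -> ~t), we obtain O(~t).
With premise 9, O(~t -> ~b), the K-axiom yields O(~b).
Premise 6 is O(~b -> k); since O(~b), deontic closure gives O(k).
The contrapositive of premise 8 (O(~s -> ~k)) is O(k -> s), and O(k) is already established, so O(s).
Premise 1 is O(~m -> ~s); contrapositively O(s -> m). Since O(s) holds, K gives O(m).
The contrapositive of premise 11 (O(c -> ~m)) is O(m -> ~c), and O(m) is already established, so O(~c).
Premises 4, 5, 10 do not contribute to this derivation.
Hence ~c is obligatory.

Obligatory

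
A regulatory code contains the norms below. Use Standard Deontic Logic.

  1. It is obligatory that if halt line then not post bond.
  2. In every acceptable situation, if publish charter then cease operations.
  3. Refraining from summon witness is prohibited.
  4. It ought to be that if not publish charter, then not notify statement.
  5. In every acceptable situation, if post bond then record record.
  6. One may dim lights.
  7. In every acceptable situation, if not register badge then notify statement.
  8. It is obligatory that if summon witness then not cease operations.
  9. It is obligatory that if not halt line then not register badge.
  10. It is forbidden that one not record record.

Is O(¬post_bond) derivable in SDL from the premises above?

Yes

Premise 3 is F(¬summon_witness), i.e. O(summon_witness).
Premise 8 is O(summon_witness → ¬cease_operations); since O(summon_witness), deontic closure gives O(¬cease_operations).
Premise 2 is O(publish_charter → cease_operations); contrapositively O(¬cease_operations → ¬publish_charter). Since O(¬cease_operations) holds, K gives O(¬publish_charter).
Applying K to premise 4 (O(¬publish_charter → ¬notify_statement)) and O(¬publish_charter) yields O(¬notify_statement).
Premise 7 is O(¬register_badge → notify_statement); contrapositively O(¬notify_statement → register_badge). Since O(¬notify_statement) holds, K gives O(register_badge).
Premise 9, O(¬halt_line → ¬register_badge), contraposes to O(register_badge → halt_line); with O(register_badge) we get O(halt_line).
Premise 1 is O(halt_line → ¬post_bond); since O(halt_line), deontic closure gives O(¬post_bond).
Premises 5, 6, 10 do not contribute to this derivation.
So O(¬post_bond) follows.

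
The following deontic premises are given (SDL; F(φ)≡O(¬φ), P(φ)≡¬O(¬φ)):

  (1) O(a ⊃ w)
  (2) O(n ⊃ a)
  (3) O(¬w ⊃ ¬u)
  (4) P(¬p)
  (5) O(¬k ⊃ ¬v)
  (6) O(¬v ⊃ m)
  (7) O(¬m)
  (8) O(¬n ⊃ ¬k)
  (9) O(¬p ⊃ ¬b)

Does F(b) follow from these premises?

Premise 9 is O(¬p ⊃ ¬b), but O(¬p) is not derivable from the premises (the permission P(¬p) asserts only ¬O(p), not O(¬p)), so it does not yield O(¬b).
No other premise forces O(¬b). An ideal world satisfying every premise can still have b true, so F(b) is not derivable.

No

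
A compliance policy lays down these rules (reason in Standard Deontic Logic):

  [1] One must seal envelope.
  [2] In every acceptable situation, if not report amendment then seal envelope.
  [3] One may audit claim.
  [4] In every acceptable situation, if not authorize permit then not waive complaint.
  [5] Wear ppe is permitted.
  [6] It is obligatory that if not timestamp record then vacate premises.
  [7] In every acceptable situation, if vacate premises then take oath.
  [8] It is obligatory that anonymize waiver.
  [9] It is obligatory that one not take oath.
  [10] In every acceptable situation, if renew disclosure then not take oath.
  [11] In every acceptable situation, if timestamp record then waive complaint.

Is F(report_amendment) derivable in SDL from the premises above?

Premise 2 is O(¬report_amendment → seal_envelope); even if O(seal_envelope) held, inferring O(¬report_amendment) would be affirming the consequent — invalid.
No other premise forces O(¬report_amendment). An ideal world satisfying every premise can still have report_amendment true, so F(report_amendment) is not derivable.

No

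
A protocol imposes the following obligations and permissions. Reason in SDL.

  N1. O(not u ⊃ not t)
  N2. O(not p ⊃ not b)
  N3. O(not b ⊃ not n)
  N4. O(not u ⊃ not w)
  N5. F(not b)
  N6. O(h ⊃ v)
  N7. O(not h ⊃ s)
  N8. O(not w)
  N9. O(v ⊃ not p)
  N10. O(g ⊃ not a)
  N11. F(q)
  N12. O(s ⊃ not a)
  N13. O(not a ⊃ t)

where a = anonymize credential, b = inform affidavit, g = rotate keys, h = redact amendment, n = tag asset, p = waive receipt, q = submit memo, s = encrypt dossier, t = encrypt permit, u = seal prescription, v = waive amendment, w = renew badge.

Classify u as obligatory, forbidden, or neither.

Obligatory

F(not b) at premise 5 means O(b).
The contrapositive of premise 2 (O(not p ⊃ not b)) is O(b ⊃ p), and O(b) is already established, so O(p).
Premise 9 is O(v ⊃ not p); contrapositively O(p ⊃ not v). Since O(p) holds, K gives O(not v).
The contrapositive of premise 6 (O(h ⊃ v)) is O(not v ⊃ not h), and O(not v) is already established, so O(not h).
Premise 7 is O(not h ⊃ s); since O(not h), deontic closure gives O(s).
From O(s) and premise 12, O(s ⊃ not a), we obtain O(not a).
From O(not a) and premise 13, O(not a ⊃ t), we obtain O(t).
The contrapositive of premise 1 (O(not u ⊃ not t)) is O(t ⊃ u), and O(t) is already established, so O(u).
Premises 3, 4, 8, 10, 11 do not contribute to this derivation.
Hence u is obligatory.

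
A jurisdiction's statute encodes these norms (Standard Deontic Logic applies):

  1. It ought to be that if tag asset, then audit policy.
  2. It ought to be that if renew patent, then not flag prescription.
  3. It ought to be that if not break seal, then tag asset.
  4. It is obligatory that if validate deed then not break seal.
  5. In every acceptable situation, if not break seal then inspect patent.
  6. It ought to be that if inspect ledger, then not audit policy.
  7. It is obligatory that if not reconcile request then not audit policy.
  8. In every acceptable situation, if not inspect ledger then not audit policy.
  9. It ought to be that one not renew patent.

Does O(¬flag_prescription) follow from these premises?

No

Premise 2 is O(renew_patent → ¬flag_prescription), but O(renew_patent) is not derivable from the premises, so it does not yield O(¬flag_prescription).
No other premise forces O(¬flag_prescription). An ideal world satisfying every premise can still have ¬flag_prescription false, so O(¬flag_prescription) is not derivable.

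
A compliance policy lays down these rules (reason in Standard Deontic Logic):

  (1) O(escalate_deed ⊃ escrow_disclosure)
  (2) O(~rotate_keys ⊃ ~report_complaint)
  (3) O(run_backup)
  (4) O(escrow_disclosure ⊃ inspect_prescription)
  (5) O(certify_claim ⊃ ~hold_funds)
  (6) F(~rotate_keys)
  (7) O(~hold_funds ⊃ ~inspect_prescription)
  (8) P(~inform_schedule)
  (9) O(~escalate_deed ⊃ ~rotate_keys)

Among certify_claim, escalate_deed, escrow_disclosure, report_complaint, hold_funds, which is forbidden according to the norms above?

Premise 6 is F(~rotate_keys), i.e. O(rotate_keys).
Premise 9, O(~escalate_deed ⊃ ~rotate_keys), contraposes to O(rotate_keys ⊃ escalate_deed); with O(rotate_keys) we get O(escalate_deed).
From O(escalate_deed) and premise 1, O(escalate_deed ⊃ escrow_disclosure), we obtain O(escrow_disclosure).
With premise 4, O(escrow_disclosure ⊃ inspect_prescription), the K-axiom yields O(inspect_prescription).
The contrapositive of premise 7 (O(~hold_funds ⊃ ~inspect_prescription)) is O(inspect_prescription ⊃ hold_funds), and O(inspect_prescription) is already established, so O(hold_funds).
Premise 5, O(certify_claim ⊃ ~hold_funds), contraposes to O(hold_funds ⊃ ~certify_claim); with O(hold_funds) we get O(~certify_claim).
So O(~certify_claim) holds, i.e. certify_claim is forbidden. None of the other listed options is forbidden under the premises.

certify_claim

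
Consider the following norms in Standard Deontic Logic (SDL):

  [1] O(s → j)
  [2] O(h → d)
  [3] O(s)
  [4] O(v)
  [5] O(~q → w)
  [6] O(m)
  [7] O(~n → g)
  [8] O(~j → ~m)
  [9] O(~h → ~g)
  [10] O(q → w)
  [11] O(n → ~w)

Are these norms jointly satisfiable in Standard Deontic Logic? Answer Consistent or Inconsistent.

Consistent

Premise 8 is O(~j → ~m), but O(~j) is not derivable from the premises, so it does not yield O(~m).
So O(~m) is not derivable, and the apparent clash with O(m) does not arise.
A world satisfying every obligation exists (e.g. d=true, g=true, h=true, j=true, m=true, n=false, q=false, s=true, v=true, w=true); no atom is both obligatory and forbidden, so the set is consistent.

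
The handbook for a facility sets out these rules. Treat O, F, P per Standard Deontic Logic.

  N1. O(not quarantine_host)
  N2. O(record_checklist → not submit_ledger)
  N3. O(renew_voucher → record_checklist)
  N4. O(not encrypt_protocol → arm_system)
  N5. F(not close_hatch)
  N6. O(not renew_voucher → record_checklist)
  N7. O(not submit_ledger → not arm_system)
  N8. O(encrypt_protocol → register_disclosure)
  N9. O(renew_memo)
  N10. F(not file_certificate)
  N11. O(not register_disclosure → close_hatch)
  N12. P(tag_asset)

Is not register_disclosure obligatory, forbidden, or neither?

Premises 6 and 3 cover both cases: O(not renew_voucher → record_checklist) and O(renew_voucher → record_checklist). Since not renew_voucher ∨ renew_voucher is a tautology, O(record_checklist) follows.
With premise 2, O(record_checklist → not submit_ledger), the K-axiom yields O(not submit_ledger).
With premise 7, O(not submit_ledger → not arm_system), the K-axiom yields O(not arm_system).
The contrapositive of premise 4 (O(not encrypt_protocol → arm_system)) is O(not arm_system → encrypt_protocol), and O(not arm_system) is already established, so O(encrypt_protocol).
With premise 8, O(encrypt_protocol → register_disclosure), the K-axiom yields O(register_disclosure).
Premises 1, 5, 9, 10, 11, 12 do not contribute to this derivation.
Thus O(register_disclosure), which is F(not register_disclosure): not register_disclosure is forbidden.

Forbidden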